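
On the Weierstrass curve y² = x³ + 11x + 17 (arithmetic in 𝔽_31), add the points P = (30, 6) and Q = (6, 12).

(30, 6) + (6, 12). λ = (12 - 6)/(6 - 30) ≡ 6/7 mod 31. 7⁻¹ ≡ 9 (mod 31) since 7·9 = 63 ≡ 1, so λ ≡ 23.
  x = λ² - 30 - 6 = 529 - 36 ≡ 28; y = λ·(30 - 28) - 6 ≡ 9. → (28, 9)

(28, 9)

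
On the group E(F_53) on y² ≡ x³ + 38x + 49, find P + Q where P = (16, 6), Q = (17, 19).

(16, 6) + (17, 19). λ = (19 - 6)/(17 - 16) ≡ 13/1 mod 53. 1⁻¹ ≡ 1 (mod 53), so λ ≡ 13.
  x = λ² - 16 - 17 = 169 - 33 ≡ 30; y = λ·(16 - 30) - 6 ≡ 24. → (30, 24)

(30, 24)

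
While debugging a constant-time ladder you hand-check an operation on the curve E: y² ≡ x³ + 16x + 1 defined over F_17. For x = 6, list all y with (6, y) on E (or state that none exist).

none

x³ + 16x + 1 = 313 ≡ 7 (mod 17).
7 is a non-residue mod 17; no y exists.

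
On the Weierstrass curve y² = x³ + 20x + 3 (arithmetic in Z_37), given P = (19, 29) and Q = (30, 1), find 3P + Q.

First 3P:
Repeated addition: build up to 3P.
2P: tangent at (19, 29): λ = (3·19² + 20)/(2·29) ≡ 30/21. 21⁻¹ ≡ 30 (mod 37), so λ ≡ 30·30 ≡ 12.
  x = λ² - 19 - 19 = 144 - 38 ≡ 32; y = λ·(19 - 32) - 29 ≡ 0. → (32, 0)
3P: (32, 0) + (19, 29). λ = (29 - 0)/(19 - 32) ≡ 29/24 mod 37. 24⁻¹ ≡ 17 (mod 37) since 24·17 = 408 ≡ 1, so λ ≡ 12.
  x = λ² - 32 - 19 = 144 - 51 ≡ 19; y = λ·(32 - 19) - 0 ≡ 8. → (19, 8)
3P = (19, 8).
Finally 3P + Q:
(19, 8) + (30, 1). λ = (1 - 8)/(30 - 19) ≡ 30/11 mod 37. 11⁻¹ ≡ 27 (mod 37), so λ ≡ 33.
  x = λ² - 19 - 30 = 1089 - 49 ≡ 4; y = λ·(19 - 4) - 8 ≡ 6. → (4, 6)

(4, 6)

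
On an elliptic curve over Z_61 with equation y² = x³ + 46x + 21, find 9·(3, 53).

(15, 50)

Write Q = (3, 53).
Repeated addition: build up to 9Q.
2Q: tangent at (3, 53): λ = (3·3² + 46)/(2·53) ≡ 12/45. 45⁻¹ ≡ 19 (mod 61) since 45·19 = 855 ≡ 1, so λ ≡ 12·19 ≡ 45.
  x = λ² - 3 - 3 = 2025 - 6 ≡ 6; y = λ·(3 - 6) - 53 ≡ 56. → (6, 56)
3Q: (6, 56) + (3, 53). λ = (53 - 56)/(3 - 6) ≡ 58/58 mod 61. 58⁻¹ ≡ 20 (mod 61), so λ ≡ 1.
  x = λ² - 6 - 3 = 1 - 9 ≡ 53; y = λ·(6 - 53) - 56 ≡ 19. → (53, 19)
4Q: (53, 19) + (3, 53). λ = (53 - 19)/(3 - 53) ≡ 34/11 mod 61. 11⁻¹ ≡ 50 (mod 61), so λ ≡ 53.
  x = λ² - 53 - 3 = 2809 - 56 ≡ 8; y = λ·(53 - 8) - 19 ≡ 48. → (8, 48)
5Q: (8, 48) + (3, 53). λ = (53 - 48)/(3 - 8) ≡ 5/56 mod 61. 56⁻¹ ≡ 12 (mod 61), so λ ≡ 60.
  x = λ² - 8 - 3 = 3600 - 11 ≡ 51; y = λ·(8 - 51) - 48 ≡ 56. → (51, 56)
6Q: (51, 56) + (3, 53). λ = (53 - 56)/(3 - 51) ≡ 58/13 mod 61. 13⁻¹ ≡ 47 (mod 61), so λ ≡ 42.
  x = λ² - 51 - 3 = 1764 - 54 ≡ 2; y = λ·(51 - 2) - 56 ≡ 50. → (2, 50)
7Q: (2, 50) + (3, 53). λ = (53 - 50)/(3 - 2) ≡ 3/1 mod 61. 1⁻¹ ≡ 1 (mod 61) since 1·1 = 1 ≡ 1, so λ ≡ 3.
  x = λ² - 2 - 3 = 9 - 5 ≡ 4; y = λ·(2 - 4) - 50 ≡ 5. → (4, 5)
8Q: (4, 5) + (3, 53). λ = (53 - 5)/(3 - 4) ≡ 48/60 mod 61. 60⁻¹ ≡ 60 (mod 61) since 60·60 = 3600 ≡ 1, so λ ≡ 13.
  x = λ² - 4 - 3 = 169 - 7 ≡ 40; y = λ·(4 - 40) - 5 ≡ 15. → (40, 15)
9Q: (40, 15) + (3, 53). λ = (53 - 15)/(3 - 40) ≡ 38/24 mod 61. 24⁻¹ ≡ 28 (mod 61) since 24·28 = 672 ≡ 1, so λ ≡ 27.
  x = λ² - 40 - 3 = 729 - 43 ≡ 15; y = λ·(40 - 15) - 15 ≡ 50. → (15, 50)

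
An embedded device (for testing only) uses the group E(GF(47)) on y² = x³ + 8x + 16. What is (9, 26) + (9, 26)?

tangent at (9, 26): λ = (3·9² + 8)/(2·26) ≡ 16/5. 5⁻¹ ≡ 19 (mod 47), so λ ≡ 16·19 ≡ 22.
  x = λ² - 9 - 9 = 484 - 18 ≡ 43; y = λ·(9 - 43) - 26 ≡ 25. → (43, 25)

(43, 25)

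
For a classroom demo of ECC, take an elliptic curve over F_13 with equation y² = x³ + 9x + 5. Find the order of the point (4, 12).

2P: tangent at (4, 12): λ = (3·4² + 9)/(2·12) ≡ 5/11. 11⁻¹ ≡ 6 (mod 13), so λ ≡ 5·6 ≡ 4.
  x = λ² - 4 - 4 = 16 - 8 ≡ 8; y = λ·(4 - 8) - 12 ≡ 11. → (8, 11)
3P: (8, 11) + (4, 12). λ = (12 - 11)/(4 - 8) ≡ 1/9 mod 13. 9⁻¹ ≡ 3 (mod 13), so λ ≡ 3.
  x = λ² - 8 - 4 = 9 - 12 ≡ 10; y = λ·(8 - 10) - 11 ≡ 9. → (10, 9)
4P: (10, 9) + (4, 12). λ = (12 - 9)/(4 - 10) ≡ 3/7 mod 13. 7⁻¹ ≡ 2 (mod 13), so λ ≡ 6.
  x = λ² - 10 - 4 = 36 - 14 ≡ 9; y = λ·(10 - 9) - 9 ≡ 10. → (9, 10)
5P: (9, 10) + (4, 12). λ = (12 - 10)/(4 - 9) ≡ 2/8 mod 13. 8⁻¹ ≡ 5 (mod 13), so λ ≡ 10.
  x = λ² - 9 - 4 = 100 - 13 ≡ 9; y = λ·(9 - 9) - 10 ≡ 3. → (9, 3)
6P: (9, 3) + (4, 12). λ = (12 - 3)/(4 - 9) ≡ 9/8 mod 13. 8⁻¹ ≡ 5 (mod 13), so λ ≡ 6.
  x = λ² - 9 - 4 = 36 - 13 ≡ 10; y = λ·(9 - 10) - 3 ≡ 4. → (10, 4)
7P: (10, 4) + (4, 12). λ = (12 - 4)/(4 - 10) ≡ 8/7 mod 13. 7⁻¹ ≡ 2 (mod 13) since 7·2 = 14 ≡ 1, so λ ≡ 3.
  x = λ² - 10 - 4 = 9 - 14 ≡ 8; y = λ·(10 - 8) - 4 ≡ 2. → (8, 2)
8P: (8, 2) + (4, 12). λ = (12 - 2)/(4 - 8) ≡ 10/9 mod 13. 9⁻¹ ≡ 3 (mod 13), so λ ≡ 4.
  x = λ² - 8 - 4 = 16 - 12 ≡ 4; y = λ·(8 - 4) - 2 ≡ 1. → (4, 1)
9P: (4, 1) + (4, 12): same x and y₁ ≡ -y₂, so the sum is ∞.
9P = ∞, so the order is 9.

9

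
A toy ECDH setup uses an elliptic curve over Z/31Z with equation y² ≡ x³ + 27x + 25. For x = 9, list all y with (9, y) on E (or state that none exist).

x³ + 27x + 25 = 997 ≡ 5 (mod 31).
Square roots of 5 mod 31: 6 and 25 (since 6² = 36 ≡ 5).

6, 25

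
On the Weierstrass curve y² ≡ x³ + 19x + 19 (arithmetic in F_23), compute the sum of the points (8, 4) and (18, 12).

(8, 4) + (18, 12). λ = (12 - 4)/(18 - 8) ≡ 8/10 mod 23. 10⁻¹ ≡ 7 (mod 23), so λ ≡ 10.
  x = λ² - 8 - 18 = 100 - 26 ≡ 5; y = λ·(8 - 5) - 4 ≡ 3. → (5, 3)

(5, 3)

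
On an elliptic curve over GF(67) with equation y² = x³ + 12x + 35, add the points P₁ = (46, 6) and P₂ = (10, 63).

(46, 6) + (10, 63). λ = (63 - 6)/(10 - 46) ≡ 57/31 mod 67. 31⁻¹ ≡ 13 (mod 67) since 31·13 = 403 ≡ 1, so λ ≡ 4.
  x = λ² - 46 - 10 = 16 - 56 ≡ 27; y = λ·(46 - 27) - 6 ≡ 3. → (27, 3)

(27, 3)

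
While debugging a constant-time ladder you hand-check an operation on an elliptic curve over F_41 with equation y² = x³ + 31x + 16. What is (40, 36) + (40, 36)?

(7, 24)

tangent at (40, 36): λ = (3·40² + 31)/(2·36) ≡ 34/31. 31⁻¹ ≡ 4 (mod 41), so λ ≡ 34·4 ≡ 13.
  x = λ² - 40 - 40 = 169 - 80 ≡ 7; y = λ·(40 - 7) - 36 ≡ 24. → (7, 24)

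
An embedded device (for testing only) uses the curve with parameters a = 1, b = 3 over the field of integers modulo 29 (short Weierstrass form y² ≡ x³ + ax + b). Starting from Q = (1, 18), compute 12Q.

(21, 18)

Repeated addition: build up to 12Q.
2Q: tangent at (1, 18): λ = (3·1² + 1)/(2·18) ≡ 4/7. 7⁻¹ ≡ 25 (mod 29), so λ ≡ 4·25 ≡ 13.
  x = λ² - 1 - 1 = 169 - 2 ≡ 22; y = λ·(1 - 22) - 18 ≡ 28. → (22, 28)
3Q: (22, 28) + (1, 18). λ = (18 - 28)/(1 - 22) ≡ 19/8 mod 29. 8⁻¹ ≡ 11 (mod 29), so λ ≡ 6.
  x = λ² - 22 - 1 = 36 - 23 ≡ 13; y = λ·(22 - 13) - 28 ≡ 26. → (13, 26)
4Q: (13, 26) + (1, 18). λ = (18 - 26)/(1 - 13) ≡ 21/17 mod 29. 17⁻¹ ≡ 12 (mod 29) since 17·12 = 204 ≡ 1, so λ ≡ 20.
  x = λ² - 13 - 1 = 400 - 14 ≡ 9; y = λ·(13 - 9) - 26 ≡ 25. → (9, 25)
5Q: (9, 25) + (1, 18). λ = (18 - 25)/(1 - 9) ≡ 22/21 mod 29. 21⁻¹ ≡ 18 (mod 29), so λ ≡ 19.
  x = λ² - 9 - 1 = 361 - 10 ≡ 3; y = λ·(9 - 3) - 25 ≡ 2. → (3, 2)
6Q: (3, 2) + (1, 18). λ = (18 - 2)/(1 - 3) ≡ 16/27 mod 29. 27⁻¹ ≡ 14 (mod 29), so λ ≡ 21.
  x = λ² - 3 - 1 = 441 - 4 ≡ 2; y = λ·(3 - 2) - 2 ≡ 19. → (2, 19)
7Q: (2, 19) + (1, 18). λ = (18 - 19)/(1 - 2) ≡ 28/28 mod 29. 28⁻¹ ≡ 28 (mod 29), so λ ≡ 1.
  x = λ² - 2 - 1 = 1 - 3 ≡ 27; y = λ·(2 - 27) - 19 ≡ 14. → (27, 14)
8Q: (27, 14) + (1, 18). λ = (18 - 14)/(1 - 27) ≡ 4/3 mod 29. 3⁻¹ ≡ 10 (mod 29), so λ ≡ 11.
  x = λ² - 27 - 1 = 121 - 28 ≡ 6; y = λ·(27 - 6) - 14 ≡ 14. → (6, 14)
9Q: (6, 14) + (1, 18). λ = (18 - 14)/(1 - 6) ≡ 4/24 mod 29. 24⁻¹ ≡ 23 (mod 29), so λ ≡ 5.
  x = λ² - 6 - 1 = 25 - 7 ≡ 18; y = λ·(6 - 18) - 14 ≡ 13. → (18, 13)
10Q: (18, 13) + (1, 18). λ = (18 - 13)/(1 - 18) ≡ 5/12 mod 29. 12⁻¹ ≡ 17 (mod 29) since 12·17 = 204 ≡ 1, so λ ≡ 27.
  x = λ² - 18 - 1 = 729 - 19 ≡ 14; y = λ·(18 - 14) - 13 ≡ 8. → (14, 8)
11Q: (14, 8) + (1, 18). λ = (18 - 8)/(1 - 14) ≡ 10/16 mod 29. 16⁻¹ ≡ 20 (mod 29), so λ ≡ 26.
  x = λ² - 14 - 1 = 676 - 15 ≡ 23; y = λ·(14 - 23) - 8 ≡ 19. → (23, 19)
12Q: (23, 19) + (1, 18). λ = (18 - 19)/(1 - 23) ≡ 28/7 mod 29. 7⁻¹ ≡ 25 (mod 29), so λ ≡ 4.
  x = λ² - 23 - 1 = 16 - 24 ≡ 21; y = λ·(23 - 21) - 19 ≡ 18. → (21, 18)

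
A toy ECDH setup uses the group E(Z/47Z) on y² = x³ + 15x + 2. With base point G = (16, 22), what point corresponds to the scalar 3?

Repeated addition: build up to 3G.
2G: tangent at (16, 22): λ = (3·16² + 15)/(2·22) ≡ 31/44. 44⁻¹ ≡ 31 (mod 47) since 44·31 = 1364 ≡ 1, so λ ≡ 31·31 ≡ 21.
  x = λ² - 16 - 16 = 441 - 32 ≡ 33; y = λ·(16 - 33) - 22 ≡ 44. → (33, 44)
3G: (33, 44) + (16, 22). λ = (22 - 44)/(16 - 33) ≡ 25/30 mod 47. 30⁻¹ ≡ 11 (mod 47) since 30·11 = 330 ≡ 1, so λ ≡ 40.
  x = λ² - 33 - 16 = 1600 - 49 ≡ 0; y = λ·(33 - 0) - 44 ≡ 7. → (0, 7)

(0, 7)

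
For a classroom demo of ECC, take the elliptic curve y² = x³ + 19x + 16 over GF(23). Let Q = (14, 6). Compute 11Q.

Double-and-add on 11 = (1011)₂. Start with Q = (14, 6) for the leading 1-bit.
double: tangent at (14, 6): λ = (3·14² + 19)/(2·6) ≡ 9/12. 12⁻¹ ≡ 2 (mod 23), so λ ≡ 9·2 ≡ 18.
  x = λ² - 14 - 14 = 324 - 28 ≡ 20; y = λ·(14 - 20) - 6 ≡ 1. → (20, 1)
double: tangent at (20, 1): λ = (3·20² + 19)/(2·1) ≡ 0/2. 2⁻¹ ≡ 12 (mod 23), so λ ≡ 0·12 ≡ 0.
  x = λ² - 20 - 20 = 0 - 40 ≡ 6; y = λ·(20 - 6) - 1 ≡ 22. → (6, 22)
add Q: (6, 22) + (14, 6). λ = (6 - 22)/(14 - 6) ≡ 7/8 mod 23. 8⁻¹ ≡ 3 (mod 23) since 8·3 = 24 ≡ 1, so λ ≡ 21.
  x = λ² - 6 - 14 = 441 - 20 ≡ 7; y = λ·(6 - 7) - 22 ≡ 3. → (7, 3)
double: tangent at (7, 3): λ = (3·7² + 19)/(2·3) ≡ 5/6. 6⁻¹ ≡ 4 (mod 23), so λ ≡ 5·4 ≡ 20.
  x = λ² - 7 - 7 = 400 - 14 ≡ 18; y = λ·(7 - 18) - 3 ≡ 7. → (18, 7)
add Q: (18, 7) + (14, 6). λ = (6 - 7)/(14 - 18) ≡ 22/19 mod 23. 19⁻¹ ≡ 17 (mod 23) since 19·17 = 323 ≡ 1, so λ ≡ 6.
  x = λ² - 18 - 14 = 36 - 32 ≡ 4; y = λ·(18 - 4) - 7 ≡ 8. → (4, 8)

(4, 8)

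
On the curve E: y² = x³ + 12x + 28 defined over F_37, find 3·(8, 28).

Write G = (8, 28).
Repeated addition: build up to 3G.
2G: tangent at (8, 28): λ = (3·8² + 12)/(2·28) ≡ 19/19. 19⁻¹ ≡ 2 (mod 37), so λ ≡ 19·2 ≡ 1.
  x = λ² - 8 - 8 = 1 - 16 ≡ 22; y = λ·(8 - 22) - 28 ≡ 32. → (22, 32)
3G: (22, 32) + (8, 28). λ = (28 - 32)/(8 - 22) ≡ 33/23 mod 37. 23⁻¹ ≡ 29 (mod 37), so λ ≡ 32.
  x = λ² - 22 - 8 = 1024 - 30 ≡ 32; y = λ·(22 - 32) - 32 ≡ 18. → (32, 18)

(32, 18)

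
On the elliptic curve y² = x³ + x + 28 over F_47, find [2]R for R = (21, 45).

tangent at (21, 45): λ = (3·21² + 1)/(2·45) ≡ 8/43. 43⁻¹ ≡ 35 (mod 47), so λ ≡ 8·35 ≡ 45.
  x = λ² - 21 - 21 = 2025 - 42 ≡ 9; y = λ·(21 - 9) - 45 ≡ 25. → (9, 25)

(9, 25)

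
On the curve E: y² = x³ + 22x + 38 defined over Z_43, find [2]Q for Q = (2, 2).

(36, 10)

tangent at (2, 2): λ = (3·2² + 22)/(2·2) ≡ 34/4. 4⁻¹ ≡ 11 (mod 43) since 4·11 = 44 ≡ 1, so λ ≡ 34·11 ≡ 30.
  x = λ² - 2 - 2 = 900 - 4 ≡ 36; y = λ·(2 - 36) - 2 ≡ 10. → (36, 10)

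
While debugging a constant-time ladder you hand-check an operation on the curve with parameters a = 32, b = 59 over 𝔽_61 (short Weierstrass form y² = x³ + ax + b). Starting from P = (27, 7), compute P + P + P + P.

(9, 51)

Repeated addition: build up to 4P.
2P: tangent at (27, 7): λ = (3·27² + 32)/(2·7) ≡ 23/14. 14⁻¹ ≡ 48 (mod 61) since 14·48 = 672 ≡ 1, so λ ≡ 23·48 ≡ 6.
  x = λ² - 27 - 27 = 36 - 54 ≡ 43; y = λ·(27 - 43) - 7 ≡ 19. → (43, 19)
3P: (43, 19) + (27, 7). λ = (7 - 19)/(27 - 43) ≡ 49/45 mod 61. 45⁻¹ ≡ 19 (mod 61) since 45·19 = 855 ≡ 1, so λ ≡ 16.
  x = λ² - 43 - 27 = 256 - 70 ≡ 3; y = λ·(43 - 3) - 19 ≡ 11. → (3, 11)
4P: (3, 11) + (27, 7). λ = (7 - 11)/(27 - 3) ≡ 57/24 mod 61. 24⁻¹ ≡ 28 (mod 61), so λ ≡ 10.
  x = λ² - 3 - 27 = 100 - 30 ≡ 9; y = λ·(3 - 9) - 11 ≡ 51. → (9, 51)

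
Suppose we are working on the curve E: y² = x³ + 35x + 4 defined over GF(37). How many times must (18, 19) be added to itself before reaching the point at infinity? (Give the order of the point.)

2P: tangent at (18, 19): λ = (3·18² + 35)/(2·19) ≡ 8/1. 1⁻¹ ≡ 1 (mod 37) since 1·1 = 1 ≡ 1, so λ ≡ 8·1 ≡ 8.
  x = λ² - 18 - 18 = 64 - 36 ≡ 28; y = λ·(18 - 28) - 19 ≡ 12. → (28, 12)
3P: (28, 12) + (18, 19). λ = (19 - 12)/(18 - 28) ≡ 7/27 mod 37. 27⁻¹ ≡ 11 (mod 37) since 27·11 = 297 ≡ 1, so λ ≡ 3.
  x = λ² - 28 - 18 = 9 - 46 ≡ 0; y = λ·(28 - 0) - 12 ≡ 35. → (0, 35)
4P: (0, 35) + (18, 19). λ = (19 - 35)/(18 - 0) ≡ 21/18 mod 37. 18⁻¹ ≡ 35 (mod 37) since 18·35 = 630 ≡ 1, so λ ≡ 32.
  x = λ² - 0 - 18 = 1024 - 18 ≡ 7; y = λ·(0 - 7) - 35 ≡ 0. → (7, 0)
5P: (7, 0) + (18, 19). λ = (19 - 0)/(18 - 7) ≡ 19/11 mod 37. 11⁻¹ ≡ 27 (mod 37), so λ ≡ 32.
  x = λ² - 7 - 18 = 1024 - 25 ≡ 0; y = λ·(7 - 0) - 0 ≡ 2. → (0, 2)
6P: (0, 2) + (18, 19). λ = (19 - 2)/(18 - 0) ≡ 17/18 mod 37. 18⁻¹ ≡ 35 (mod 37), so λ ≡ 3.
  x = λ² - 0 - 18 = 9 - 18 ≡ 28; y = λ·(0 - 28) - 2 ≡ 25. → (28, 25)
7P: (28, 25) + (18, 19). λ = (19 - 25)/(18 - 28) ≡ 31/27 mod 37. 27⁻¹ ≡ 11 (mod 37) since 27·11 = 297 ≡ 1, so λ ≡ 8.
  x = λ² - 28 - 18 = 64 - 46 ≡ 18; y = λ·(28 - 18) - 25 ≡ 18. → (18, 18)
8P: (18, 18) + (18, 19): same x and y₁ ≡ -y₂, so the sum is the point at infinity.
8P = the point at infinity, so the order is 8.

8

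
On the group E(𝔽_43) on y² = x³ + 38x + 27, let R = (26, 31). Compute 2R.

(14, 11)

tangent at (26, 31): λ = (3·26² + 38)/(2·31) ≡ 2/19. 19⁻¹ ≡ 34 (mod 43), so λ ≡ 2·34 ≡ 25.
  x = λ² - 26 - 26 = 625 - 52 ≡ 14; y = λ·(26 - 14) - 31 ≡ 11. → (14, 11)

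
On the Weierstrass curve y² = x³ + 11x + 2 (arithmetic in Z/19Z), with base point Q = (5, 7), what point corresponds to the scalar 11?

Double-and-add on 11 = (1011)₂. Start with Q = (5, 7) for the leading 1-bit.
double: tangent at (5, 7): λ = (3·5² + 11)/(2·7) ≡ 10/14. 14⁻¹ ≡ 15 (mod 19), so λ ≡ 10·15 ≡ 17.
  x = λ² - 5 - 5 = 289 - 10 ≡ 13; y = λ·(5 - 13) - 7 ≡ 9. → (13, 9)
double: tangent at (13, 9): λ = (3·13² + 11)/(2·9) ≡ 5/18. 18⁻¹ ≡ 18 (mod 19) since 18·18 = 324 ≡ 1, so λ ≡ 5·18 ≡ 14.
  x = λ² - 13 - 13 = 196 - 26 ≡ 18; y = λ·(13 - 18) - 9 ≡ 16. → (18, 16)
add Q: (18, 16) + (5, 7). λ = (7 - 16)/(5 - 18) ≡ 10/6 mod 19. 6⁻¹ ≡ 16 (mod 19), so λ ≡ 8.
  x = λ² - 18 - 5 = 64 - 23 ≡ 3; y = λ·(18 - 3) - 16 ≡ 9. → (3, 9)
double: tangent at (3, 9): λ = (3·3² + 11)/(2·9) ≡ 0/18. 18⁻¹ ≡ 18 (mod 19), so λ ≡ 0·18 ≡ 0.
  x = λ² - 3 - 3 = 0 - 6 ≡ 13; y = λ·(3 - 13) - 9 ≡ 10. → (13, 10)
add Q: (13, 10) + (5, 7). λ = (7 - 10)/(5 - 13) ≡ 16/11 mod 19. 11⁻¹ ≡ 7 (mod 19) since 11·7 = 77 ≡ 1, so λ ≡ 17.
  x = λ² - 13 - 5 = 289 - 18 ≡ 5; y = λ·(13 - 5) - 10 ≡ 12. → (5, 12)

(5, 12)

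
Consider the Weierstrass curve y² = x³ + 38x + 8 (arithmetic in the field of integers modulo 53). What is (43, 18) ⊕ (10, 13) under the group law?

(10, 40)

(43, 18) + (10, 13). λ = (13 - 18)/(10 - 43) ≡ 48/20 mod 53. 20⁻¹ ≡ 8 (mod 53), so λ ≡ 13.
  x = λ² - 43 - 10 = 169 - 53 ≡ 10; y = λ·(43 - 10) - 18 ≡ 40. → (10, 40)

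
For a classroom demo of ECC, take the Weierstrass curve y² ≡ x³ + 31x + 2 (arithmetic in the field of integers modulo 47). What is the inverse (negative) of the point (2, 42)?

-(2, 42) = (2, -42 mod 47) = (2, 5).

(2, 5)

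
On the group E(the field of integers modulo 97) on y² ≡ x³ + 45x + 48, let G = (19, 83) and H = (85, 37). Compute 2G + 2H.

First 2G:
Repeated addition: build up to 2G.
2G: tangent at (19, 83): λ = (3·19² + 45)/(2·83) ≡ 61/69. 69⁻¹ ≡ 45 (mod 97) since 69·45 = 3105 ≡ 1, so λ ≡ 61·45 ≡ 29.
  x = λ² - 19 - 19 = 841 - 38 ≡ 27; y = λ·(19 - 27) - 83 ≡ 73. → (27, 73)
2G = (27, 73).
Next 2H:
Repeated addition: build up to 2H.
2H: tangent at (85, 37): λ = (3·85² + 45)/(2·37) ≡ 89/74. 74⁻¹ ≡ 59 (mod 97), so λ ≡ 89·59 ≡ 13.
  x = λ² - 85 - 85 = 169 - 170 ≡ 96; y = λ·(85 - 96) - 37 ≡ 14. → (96, 14)
2H = (96, 14).
Finally 2G + 2H:
(27, 73) + (96, 14). λ = (14 - 73)/(96 - 27) ≡ 38/69 mod 97. 69⁻¹ ≡ 45 (mod 97), so λ ≡ 61.
  x = λ² - 27 - 96 = 3721 - 123 ≡ 9; y = λ·(27 - 9) - 73 ≡ 55. → (9, 55)

(9, 55)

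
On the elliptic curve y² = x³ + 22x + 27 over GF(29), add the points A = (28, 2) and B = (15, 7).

(10, 0)

(28, 2) + (15, 7). λ = (7 - 2)/(15 - 28) ≡ 5/16 mod 29. 16⁻¹ ≡ 20 (mod 29), so λ ≡ 13.
  x = λ² - 28 - 15 = 169 - 43 ≡ 10; y = λ·(28 - 10) - 2 ≡ 0. → (10, 0)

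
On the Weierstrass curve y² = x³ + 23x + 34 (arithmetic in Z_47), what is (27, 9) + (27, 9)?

(21, 7)

tangent at (27, 9): λ = (3·27² + 23)/(2·9) ≡ 1/18. 18⁻¹ ≡ 34 (mod 47), so λ ≡ 1·34 ≡ 34.
  x = λ² - 27 - 27 = 1156 - 54 ≡ 21; y = λ·(27 - 21) - 9 ≡ 7. → (21, 7)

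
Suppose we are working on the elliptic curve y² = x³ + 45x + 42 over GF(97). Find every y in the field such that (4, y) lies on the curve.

x³ + 45x + 42 = 286 ≡ 92 (mod 97).
92 is a non-residue mod 97; no y exists.

none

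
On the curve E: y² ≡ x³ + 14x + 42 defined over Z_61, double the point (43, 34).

(48, 46)

tangent at (43, 34): λ = (3·43² + 14)/(2·34) ≡ 10/7. 7⁻¹ ≡ 35 (mod 61), so λ ≡ 10·35 ≡ 45.
  x = λ² - 43 - 43 = 2025 - 86 ≡ 48; y = λ·(43 - 48) - 34 ≡ 46. → (48, 46)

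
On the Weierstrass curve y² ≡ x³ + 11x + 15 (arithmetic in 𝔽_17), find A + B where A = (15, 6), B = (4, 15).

(15, 6) + (4, 15). λ = (15 - 6)/(4 - 15) ≡ 9/6 mod 17. 6⁻¹ ≡ 3 (mod 17) since 6·3 = 18 ≡ 1, so λ ≡ 10.
  x = λ² - 15 - 4 = 100 - 19 ≡ 13; y = λ·(15 - 13) - 6 ≡ 14. → (13, 14)

(13, 14)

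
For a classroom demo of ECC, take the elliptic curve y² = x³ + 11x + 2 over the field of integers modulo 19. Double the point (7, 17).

(12, 0)

tangent at (7, 17): λ = (3·7² + 11)/(2·17) ≡ 6/15. 15⁻¹ ≡ 14 (mod 19), so λ ≡ 6·14 ≡ 8.
  x = λ² - 7 - 7 = 64 - 14 ≡ 12; y = λ·(7 - 12) - 17 ≡ 0. → (12, 0)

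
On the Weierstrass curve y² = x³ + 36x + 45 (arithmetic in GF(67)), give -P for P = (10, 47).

-(10, 47) = (10, -47 mod 67) = (10, 20).

(10, 20)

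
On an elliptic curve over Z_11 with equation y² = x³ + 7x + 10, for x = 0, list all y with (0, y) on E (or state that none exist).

x³ + 7x + 10 = 10 ≡ 10 (mod 11).
10 is a non-residue mod 11; no y exists.

none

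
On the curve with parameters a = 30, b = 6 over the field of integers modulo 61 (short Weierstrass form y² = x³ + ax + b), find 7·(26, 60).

Write Q = (26, 60).
Repeated addition: build up to 7Q.
2Q: tangent at (26, 60): λ = (3·26² + 30)/(2·60) ≡ 45/59. 59⁻¹ ≡ 30 (mod 61), so λ ≡ 45·30 ≡ 8.
  x = λ² - 26 - 26 = 64 - 52 ≡ 12; y = λ·(26 - 12) - 60 ≡ 52. → (12, 52)
3Q: (12, 52) + (26, 60). λ = (60 - 52)/(26 - 12) ≡ 8/14 mod 61. 14⁻¹ ≡ 48 (mod 61), so λ ≡ 18.
  x = λ² - 12 - 26 = 324 - 38 ≡ 42; y = λ·(12 - 42) - 52 ≡ 18. → (42, 18)
4Q: (42, 18) + (26, 60). λ = (60 - 18)/(26 - 42) ≡ 42/45 mod 61. 45⁻¹ ≡ 19 (mod 61), so λ ≡ 5.
  x = λ² - 42 - 26 = 25 - 68 ≡ 18; y = λ·(42 - 18) - 18 ≡ 41. → (18, 41)
5Q: (18, 41) + (26, 60). λ = (60 - 41)/(26 - 18) ≡ 19/8 mod 61. 8⁻¹ ≡ 23 (mod 61) since 8·23 = 184 ≡ 1, so λ ≡ 10.
  x = λ² - 18 - 26 = 100 - 44 ≡ 56; y = λ·(18 - 56) - 41 ≡ 6. → (56, 6)
6Q: (56, 6) + (26, 60). λ = (60 - 6)/(26 - 56) ≡ 54/31 mod 61. 31⁻¹ ≡ 2 (mod 61) since 31·2 = 62 ≡ 1, so λ ≡ 47.
  x = λ² - 56 - 26 = 2209 - 82 ≡ 53; y = λ·(56 - 53) - 6 ≡ 13. → (53, 13)
7Q: (53, 13) + (26, 60). λ = (60 - 13)/(26 - 53) ≡ 47/34 mod 61. 34⁻¹ ≡ 9 (mod 61), so λ ≡ 57.
  x = λ² - 53 - 26 = 3249 - 79 ≡ 59; y = λ·(53 - 59) - 13 ≡ 11. → (59, 11)

(59, 11)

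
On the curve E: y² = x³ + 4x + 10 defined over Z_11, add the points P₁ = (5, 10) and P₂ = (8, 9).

(3, 4)

(5, 10) + (8, 9). λ = (9 - 10)/(8 - 5) ≡ 10/3 mod 11. 3⁻¹ ≡ 4 (mod 11) since 3·4 = 12 ≡ 1, so λ ≡ 7.
  x = λ² - 5 - 8 = 49 - 13 ≡ 3; y = λ·(5 - 3) - 10 ≡ 4. → (3, 4)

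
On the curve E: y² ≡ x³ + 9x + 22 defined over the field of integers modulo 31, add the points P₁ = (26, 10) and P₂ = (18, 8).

(20, 7)

(26, 10) + (18, 8). λ = (8 - 10)/(18 - 26) ≡ 29/23 mod 31. 23⁻¹ ≡ 27 (mod 31), so λ ≡ 8.
  x = λ² - 26 - 18 = 64 - 44 ≡ 20; y = λ·(26 - 20) - 10 ≡ 7. → (20, 7)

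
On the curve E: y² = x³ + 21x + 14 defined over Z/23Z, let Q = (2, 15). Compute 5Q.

(19, 2)

Repeated addition: build up to 5Q.
2Q: tangent at (2, 15): λ = (3·2² + 21)/(2·15) ≡ 10/7. 7⁻¹ ≡ 10 (mod 23) since 7·10 = 70 ≡ 1, so λ ≡ 10·10 ≡ 8.
  x = λ² - 2 - 2 = 64 - 4 ≡ 14; y = λ·(2 - 14) - 15 ≡ 4. → (14, 4)
3Q: (14, 4) + (2, 15). λ = (15 - 4)/(2 - 14) ≡ 11/11 mod 23. 11⁻¹ ≡ 21 (mod 23) since 11·21 = 231 ≡ 1, so λ ≡ 1.
  x = λ² - 14 - 2 = 1 - 16 ≡ 8; y = λ·(14 - 8) - 4 ≡ 2. → (8, 2)
4Q: (8, 2) + (2, 15). λ = (15 - 2)/(2 - 8) ≡ 13/17 mod 23. 17⁻¹ ≡ 19 (mod 23) since 17·19 = 323 ≡ 1, so λ ≡ 17.
  x = λ² - 8 - 2 = 289 - 10 ≡ 3; y = λ·(8 - 3) - 2 ≡ 14. → (3, 14)
5Q: (3, 14) + (2, 15). λ = (15 - 14)/(2 - 3) ≡ 1/22 mod 23. 22⁻¹ ≡ 22 (mod 23) since 22·22 = 484 ≡ 1, so λ ≡ 22.
  x = λ² - 3 - 2 = 484 - 5 ≡ 19; y = λ·(3 - 19) - 14 ≡ 2. → (19, 2)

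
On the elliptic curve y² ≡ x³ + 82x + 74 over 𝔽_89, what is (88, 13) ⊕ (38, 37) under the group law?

(35, 47)

(88, 13) + (38, 37). λ = (37 - 13)/(38 - 88) ≡ 24/39 mod 89. 39⁻¹ ≡ 16 (mod 89) since 39·16 = 624 ≡ 1, so λ ≡ 28.
  x = λ² - 88 - 38 = 784 - 126 ≡ 35; y = λ·(88 - 35) - 13 ≡ 47. → (35, 47)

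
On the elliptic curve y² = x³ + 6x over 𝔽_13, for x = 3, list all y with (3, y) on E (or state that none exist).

x³ + 6x + 0 = 45 ≡ 6 (mod 13).
6 is a non-residue mod 13; no y exists.

none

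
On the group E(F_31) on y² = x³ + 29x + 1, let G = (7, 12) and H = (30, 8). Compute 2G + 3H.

First 2G:
Repeated addition: build up to 2G.
2G: tangent at (7, 12): λ = (3·7² + 29)/(2·12) ≡ 21/24. 24⁻¹ ≡ 22 (mod 31), so λ ≡ 21·22 ≡ 28.
  x = λ² - 7 - 7 = 784 - 14 ≡ 26; y = λ·(7 - 26) - 12 ≡ 14. → (26, 14)
2G = (26, 14).
Next 3H:
Repeated addition: build up to 3H.
2H: tangent at (30, 8): λ = (3·30² + 29)/(2·8) ≡ 1/16. 16⁻¹ ≡ 2 (mod 31), so λ ≡ 1·2 ≡ 2.
  x = λ² - 30 - 30 = 4 - 60 ≡ 6; y = λ·(30 - 6) - 8 ≡ 9. → (6, 9)
3H: (6, 9) + (30, 8). λ = (8 - 9)/(30 - 6) ≡ 30/24 mod 31. 24⁻¹ ≡ 22 (mod 31), so λ ≡ 9.
  x = λ² - 6 - 30 = 81 - 36 ≡ 14; y = λ·(6 - 14) - 9 ≡ 12. → (14, 12)
3H = (14, 12).
Finally 2G + 3H:
(26, 14) + (14, 12). λ = (12 - 14)/(14 - 26) ≡ 29/19 mod 31. 19⁻¹ ≡ 18 (mod 31), so λ ≡ 26.
  x = λ² - 26 - 14 = 676 - 40 ≡ 16; y = λ·(26 - 16) - 14 ≡ 29. → (16, 29)

(16, 29)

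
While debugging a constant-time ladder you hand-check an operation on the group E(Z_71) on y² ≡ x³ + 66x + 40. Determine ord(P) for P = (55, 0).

2P: (55, 0) + (55, 0): same x and y₁ ≡ -y₂, so the sum is the point at infinity.
2P = the point at infinity, so the order is 2.

2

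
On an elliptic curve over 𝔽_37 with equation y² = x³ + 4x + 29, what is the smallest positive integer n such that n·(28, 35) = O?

7

2P: tangent at (28, 35): λ = (3·28² + 4)/(2·35) ≡ 25/33. 33⁻¹ ≡ 9 (mod 37) since 33·9 = 297 ≡ 1, so λ ≡ 25·9 ≡ 3.
  x = λ² - 28 - 28 = 9 - 56 ≡ 27; y = λ·(28 - 27) - 35 ≡ 5. → (27, 5)
3P: (27, 5) + (28, 35). λ = (35 - 5)/(28 - 27) ≡ 30/1 mod 37. 1⁻¹ ≡ 1 (mod 37), so λ ≡ 30.
  x = λ² - 27 - 28 = 900 - 55 ≡ 31; y = λ·(27 - 31) - 5 ≡ 23. → (31, 23)
4P: (31, 23) + (28, 35). λ = (35 - 23)/(28 - 31) ≡ 12/34 mod 37. 34⁻¹ ≡ 12 (mod 37), so λ ≡ 33.
  x = λ² - 31 - 28 = 1089 - 59 ≡ 31; y = λ·(31 - 31) - 23 ≡ 14. → (31, 14)
5P: (31, 14) + (28, 35). λ = (35 - 14)/(28 - 31) ≡ 21/34 mod 37. 34⁻¹ ≡ 12 (mod 37) since 34·12 = 408 ≡ 1, so λ ≡ 30.
  x = λ² - 31 - 28 = 900 - 59 ≡ 27; y = λ·(31 - 27) - 14 ≡ 32. → (27, 32)
6P: (27, 32) + (28, 35). λ = (35 - 32)/(28 - 27) ≡ 3/1 mod 37. 1⁻¹ ≡ 1 (mod 37), so λ ≡ 3.
  x = λ² - 27 - 28 = 9 - 55 ≡ 28; y = λ·(27 - 28) - 32 ≡ 2. → (28, 2)
7P: (28, 2) + (28, 35): same x and y₁ ≡ -y₂, so the sum is O.
7P = O, so the order is 7.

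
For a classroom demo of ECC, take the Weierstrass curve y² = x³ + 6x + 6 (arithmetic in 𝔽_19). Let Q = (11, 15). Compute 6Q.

(2, 11)

Repeated addition: build up to 6Q.
2Q: tangent at (11, 15): λ = (3·11² + 6)/(2·15) ≡ 8/11. 11⁻¹ ≡ 7 (mod 19), so λ ≡ 8·7 ≡ 18.
  x = λ² - 11 - 11 = 324 - 22 ≡ 17; y = λ·(11 - 17) - 15 ≡ 10. → (17, 10)
3Q: (17, 10) + (11, 15). λ = (15 - 10)/(11 - 17) ≡ 5/13 mod 19. 13⁻¹ ≡ 3 (mod 19) since 13·3 = 39 ≡ 1, so λ ≡ 15.
  x = λ² - 17 - 11 = 225 - 28 ≡ 7; y = λ·(17 - 7) - 10 ≡ 7. → (7, 7)
4Q: (7, 7) + (11, 15). λ = (15 - 7)/(11 - 7) ≡ 8/4 mod 19. 4⁻¹ ≡ 5 (mod 19), so λ ≡ 2.
  x = λ² - 7 - 11 = 4 - 18 ≡ 5; y = λ·(7 - 5) - 7 ≡ 16. → (5, 16)
5Q: (5, 16) + (11, 15). λ = (15 - 16)/(11 - 5) ≡ 18/6 mod 19. 6⁻¹ ≡ 16 (mod 19), so λ ≡ 3.
  x = λ² - 5 - 11 = 9 - 16 ≡ 12; y = λ·(5 - 12) - 16 ≡ 1. → (12, 1)
6Q: (12, 1) + (11, 15). λ = (15 - 1)/(11 - 12) ≡ 14/18 mod 19. 18⁻¹ ≡ 18 (mod 19), so λ ≡ 5.
  x = λ² - 12 - 11 = 25 - 23 ≡ 2; y = λ·(12 - 2) - 1 ≡ 11. → (2, 11)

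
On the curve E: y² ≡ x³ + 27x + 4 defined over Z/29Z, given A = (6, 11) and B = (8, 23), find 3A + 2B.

First 3A:
Repeated addition: build up to 3A.
2A: tangent at (6, 11): λ = (3·6² + 27)/(2·11) ≡ 19/22. 22⁻¹ ≡ 4 (mod 29) since 22·4 = 88 ≡ 1, so λ ≡ 19·4 ≡ 18.
  x = λ² - 6 - 6 = 324 - 12 ≡ 22; y = λ·(6 - 22) - 11 ≡ 20. → (22, 20)
3A: (22, 20) + (6, 11). λ = (11 - 20)/(6 - 22) ≡ 20/13 mod 29. 13⁻¹ ≡ 9 (mod 29), so λ ≡ 6.
  x = λ² - 22 - 6 = 36 - 28 ≡ 8; y = λ·(22 - 8) - 20 ≡ 6. → (8, 6)
3A = (8, 6).
Next 2B:
Repeated addition: build up to 2B.
2B: tangent at (8, 23): λ = (3·8² + 27)/(2·23) ≡ 16/17. 17⁻¹ ≡ 12 (mod 29) since 17·12 = 204 ≡ 1, so λ ≡ 16·12 ≡ 18.
  x = λ² - 8 - 8 = 324 - 16 ≡ 18; y = λ·(8 - 18) - 23 ≡ 0. → (18, 0)
2B = (18, 0).
Finally 3A + 2B:
(8, 6) + (18, 0). λ = (0 - 6)/(18 - 8) ≡ 23/10 mod 29. 10⁻¹ ≡ 3 (mod 29) since 10·3 = 30 ≡ 1, so λ ≡ 11.
  x = λ² - 8 - 18 = 121 - 26 ≡ 8; y = λ·(8 - 8) - 6 ≡ 23. → (8, 23)

(8, 23)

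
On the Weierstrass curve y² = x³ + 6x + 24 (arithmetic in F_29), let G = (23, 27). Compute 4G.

(15, 26)

Double-and-add on 4 = (100)₂. Start with G = (23, 27) for the leading 1-bit.
double: tangent at (23, 27): λ = (3·23² + 6)/(2·27) ≡ 27/25. 25⁻¹ ≡ 7 (mod 29), so λ ≡ 27·7 ≡ 15.
  x = λ² - 23 - 23 = 225 - 46 ≡ 5; y = λ·(23 - 5) - 27 ≡ 11. → (5, 11)
double: tangent at (5, 11): λ = (3·5² + 6)/(2·11) ≡ 23/22. 22⁻¹ ≡ 4 (mod 29) since 22·4 = 88 ≡ 1, so λ ≡ 23·4 ≡ 5.
  x = λ² - 5 - 5 = 25 - 10 ≡ 15; y = λ·(5 - 15) - 11 ≡ 26. → (15, 26)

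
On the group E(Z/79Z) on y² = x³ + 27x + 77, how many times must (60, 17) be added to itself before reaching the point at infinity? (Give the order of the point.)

2P: tangent at (60, 17): λ = (3·60² + 27)/(2·17) ≡ 4/34. 34⁻¹ ≡ 7 (mod 79), so λ ≡ 4·7 ≡ 28.
  x = λ² - 60 - 60 = 784 - 120 ≡ 32; y = λ·(60 - 32) - 17 ≡ 56. → (32, 56)
3P: (32, 56) + (60, 17). λ = (17 - 56)/(60 - 32) ≡ 40/28 mod 79. 28⁻¹ ≡ 48 (mod 79), so λ ≡ 24.
  x = λ² - 32 - 60 = 576 - 92 ≡ 10; y = λ·(32 - 10) - 56 ≡ 77. → (10, 77)
4P: (10, 77) + (60, 17). λ = (17 - 77)/(60 - 10) ≡ 19/50 mod 79. 50⁻¹ ≡ 49 (mod 79), so λ ≡ 62.
  x = λ² - 10 - 60 = 3844 - 70 ≡ 61; y = λ·(10 - 61) - 77 ≡ 0. → (61, 0)
5P: (61, 0) + (60, 17). λ = (17 - 0)/(60 - 61) ≡ 17/78 mod 79. 78⁻¹ ≡ 78 (mod 79), so λ ≡ 62.
  x = λ² - 61 - 60 = 3844 - 121 ≡ 10; y = λ·(61 - 10) - 0 ≡ 2. → (10, 2)
6P: (10, 2) + (60, 17). λ = (17 - 2)/(60 - 10) ≡ 15/50 mod 79. 50⁻¹ ≡ 49 (mod 79) since 50·49 = 2450 ≡ 1, so λ ≡ 24.
  x = λ² - 10 - 60 = 576 - 70 ≡ 32; y = λ·(10 - 32) - 2 ≡ 23. → (32, 23)
7P: (32, 23) + (60, 17). λ = (17 - 23)/(60 - 32) ≡ 73/28 mod 79. 28⁻¹ ≡ 48 (mod 79), so λ ≡ 28.
  x = λ² - 32 - 60 = 784 - 92 ≡ 60; y = λ·(32 - 60) - 23 ≡ 62. → (60, 62)
8P: (60, 62) + (60, 17): same x and y₁ ≡ -y₂, so the sum is the point at infinity.
8P = the point at infinity, so the order is 8.

8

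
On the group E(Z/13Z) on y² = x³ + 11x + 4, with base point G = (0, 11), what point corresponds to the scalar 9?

Double-and-add on 9 = (1001)₂. Start with G = (0, 11) for the leading 1-bit.
double: tangent at (0, 11): λ = (3·0² + 11)/(2·11) ≡ 11/9. 9⁻¹ ≡ 3 (mod 13) since 9·3 = 27 ≡ 1, so λ ≡ 11·3 ≡ 7.
  x = λ² - 0 - 0 = 49 - 0 ≡ 10; y = λ·(0 - 10) - 11 ≡ 10. → (10, 10)
double: tangent at (10, 10): λ = (3·10² + 11)/(2·10) ≡ 12/7. 7⁻¹ ≡ 2 (mod 13) since 7·2 = 14 ≡ 1, so λ ≡ 12·2 ≡ 11.
  x = λ² - 10 - 10 = 121 - 20 ≡ 10; y = λ·(10 - 10) - 10 ≡ 3. → (10, 3)
double: tangent at (10, 3): λ = (3·10² + 11)/(2·3) ≡ 12/6. 6⁻¹ ≡ 11 (mod 13) since 6·11 = 66 ≡ 1, so λ ≡ 12·11 ≡ 2.
  x = λ² - 10 - 10 = 4 - 20 ≡ 10; y = λ·(10 - 10) - 3 ≡ 10. → (10, 10)
add G: (10, 10) + (0, 11). λ = (11 - 10)/(0 - 10) ≡ 1/3 mod 13. 3⁻¹ ≡ 9 (mod 13), so λ ≡ 9.
  x = λ² - 10 - 0 = 81 - 10 ≡ 6; y = λ·(10 - 6) - 10 ≡ 0. → (6, 0)

(6, 0)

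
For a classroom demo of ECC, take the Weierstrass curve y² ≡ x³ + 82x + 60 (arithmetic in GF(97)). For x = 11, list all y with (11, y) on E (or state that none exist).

x³ + 82x + 60 = 2293 ≡ 62 (mod 97).
Square roots of 62 mod 97: 16 and 81 (since 16² = 256 ≡ 62).

16, 81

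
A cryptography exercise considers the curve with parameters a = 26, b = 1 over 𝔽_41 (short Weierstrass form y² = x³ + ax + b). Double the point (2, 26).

(12, 14)

tangent at (2, 26): λ = (3·2² + 26)/(2·26) ≡ 38/11. 11⁻¹ ≡ 15 (mod 41) since 11·15 = 165 ≡ 1, so λ ≡ 38·15 ≡ 37.
  x = λ² - 2 - 2 = 1369 - 4 ≡ 12; y = λ·(2 - 12) - 26 ≡ 14. → (12, 14)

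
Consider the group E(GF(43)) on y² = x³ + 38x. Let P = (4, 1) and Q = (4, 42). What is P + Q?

The two points share x = 4 and their y-coordinates satisfy 1 + 42 ≡ 0 (mod 43), so they are inverses. Their sum is 𝒪.

O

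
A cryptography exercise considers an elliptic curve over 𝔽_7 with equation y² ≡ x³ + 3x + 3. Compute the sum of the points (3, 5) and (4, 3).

(3, 5) + (4, 3). λ = (3 - 5)/(4 - 3) ≡ 5/1 mod 7. 1⁻¹ ≡ 1 (mod 7), so λ ≡ 5.
  x = λ² - 3 - 4 = 25 - 7 ≡ 4; y = λ·(3 - 4) - 5 ≡ 4. → (4, 4)

(4, 4)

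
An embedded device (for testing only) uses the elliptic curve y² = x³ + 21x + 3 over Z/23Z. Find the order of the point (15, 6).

2P: tangent at (15, 6): λ = (3·15² + 21)/(2·6) ≡ 6/12. 12⁻¹ ≡ 2 (mod 23) since 12·2 = 24 ≡ 1, so λ ≡ 6·2 ≡ 12.
  x = λ² - 15 - 15 = 144 - 30 ≡ 22; y = λ·(15 - 22) - 6 ≡ 2. → (22, 2)
3P: (22, 2) + (15, 6). λ = (6 - 2)/(15 - 22) ≡ 4/16 mod 23. 16⁻¹ ≡ 13 (mod 23) since 16·13 = 208 ≡ 1, so λ ≡ 6.
  x = λ² - 22 - 15 = 36 - 37 ≡ 22; y = λ·(22 - 22) - 2 ≡ 21. → (22, 21)
4P: (22, 21) + (15, 6). λ = (6 - 21)/(15 - 22) ≡ 8/16 mod 23. 16⁻¹ ≡ 13 (mod 23) since 16·13 = 208 ≡ 1, so λ ≡ 12.
  x = λ² - 22 - 15 = 144 - 37 ≡ 15; y = λ·(22 - 15) - 21 ≡ 17. → (15, 17)
5P: (15, 17) + (15, 6): same x and y₁ ≡ -y₂, so the sum is O.
5P = O, so the order is 5.

5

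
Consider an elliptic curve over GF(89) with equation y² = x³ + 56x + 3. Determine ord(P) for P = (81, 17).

9

2P: tangent at (81, 17): λ = (3·81² + 56)/(2·17) ≡ 70/34. 34⁻¹ ≡ 55 (mod 89), so λ ≡ 70·55 ≡ 23.
  x = λ² - 81 - 81 = 529 - 162 ≡ 11; y = λ·(81 - 11) - 17 ≡ 80. → (11, 80)
3P: (11, 80) + (81, 17). λ = (17 - 80)/(81 - 11) ≡ 26/70 mod 89. 70⁻¹ ≡ 14 (mod 89), so λ ≡ 8.
  x = λ² - 11 - 81 = 64 - 92 ≡ 61; y = λ·(11 - 61) - 80 ≡ 54. → (61, 54)
4P: (61, 54) + (81, 17). λ = (17 - 54)/(81 - 61) ≡ 52/20 mod 89. 20⁻¹ ≡ 49 (mod 89), so λ ≡ 56.
  x = λ² - 61 - 81 = 3136 - 142 ≡ 57; y = λ·(61 - 57) - 54 ≡ 81. → (57, 81)
5P: (57, 81) + (81, 17). λ = (17 - 81)/(81 - 57) ≡ 25/24 mod 89. 24⁻¹ ≡ 26 (mod 89) since 24·26 = 624 ≡ 1, so λ ≡ 27.
  x = λ² - 57 - 81 = 729 - 138 ≡ 57; y = λ·(57 - 57) - 81 ≡ 8. → (57, 8)
6P: (57, 8) + (81, 17). λ = (17 - 8)/(81 - 57) ≡ 9/24 mod 89. 24⁻¹ ≡ 26 (mod 89) since 24·26 = 624 ≡ 1, so λ ≡ 56.
  x = λ² - 57 - 81 = 3136 - 138 ≡ 61; y = λ·(57 - 61) - 8 ≡ 35. → (61, 35)
7P: (61, 35) + (81, 17). λ = (17 - 35)/(81 - 61) ≡ 71/20 mod 89. 20⁻¹ ≡ 49 (mod 89) since 20·49 = 980 ≡ 1, so λ ≡ 8.
  x = λ² - 61 - 81 = 64 - 142 ≡ 11; y = λ·(61 - 11) - 35 ≡ 9. → (11, 9)
8P: (11, 9) + (81, 17). λ = (17 - 9)/(81 - 11) ≡ 8/70 mod 89. 70⁻¹ ≡ 14 (mod 89) since 70·14 = 980 ≡ 1, so λ ≡ 23.
  x = λ² - 11 - 81 = 529 - 92 ≡ 81; y = λ·(11 - 81) - 9 ≡ 72. → (81, 72)
9P: (81, 72) + (81, 17): same x and y₁ ≡ -y₂, so the sum is ∞.
9P = ∞, so the order is 9.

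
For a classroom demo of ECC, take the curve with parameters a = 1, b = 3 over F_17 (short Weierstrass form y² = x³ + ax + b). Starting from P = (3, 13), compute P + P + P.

Repeated addition: build up to 3P.
2P: tangent at (3, 13): λ = (3·3² + 1)/(2·13) ≡ 11/9. 9⁻¹ ≡ 2 (mod 17) since 9·2 = 18 ≡ 1, so λ ≡ 11·2 ≡ 5.
  x = λ² - 3 - 3 = 25 - 6 ≡ 2; y = λ·(3 - 2) - 13 ≡ 9. → (2, 9)
3P: (2, 9) + (3, 13). λ = (13 - 9)/(3 - 2) ≡ 4/1 mod 17. 1⁻¹ ≡ 1 (mod 17), so λ ≡ 4.
  x = λ² - 2 - 3 = 16 - 5 ≡ 11; y = λ·(2 - 11) - 9 ≡ 6. → (11, 6)

(11, 6)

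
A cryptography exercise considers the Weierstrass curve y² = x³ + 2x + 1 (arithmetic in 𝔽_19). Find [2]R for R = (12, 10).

(4, 4)

tangent at (12, 10): λ = (3·12² + 2)/(2·10) ≡ 16/1. 1⁻¹ ≡ 1 (mod 19) since 1·1 = 1 ≡ 1, so λ ≡ 16·1 ≡ 16.
  x = λ² - 12 - 12 = 256 - 24 ≡ 4; y = λ·(12 - 4) - 10 ≡ 4. → (4, 4)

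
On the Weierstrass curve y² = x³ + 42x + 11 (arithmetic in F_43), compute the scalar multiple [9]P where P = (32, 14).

Double-and-add on 9 = (1001)₂. Start with P = (32, 14) for the leading 1-bit.
double: tangent at (32, 14): λ = (3·32² + 42)/(2·14) ≡ 18/28. 28⁻¹ ≡ 20 (mod 43), so λ ≡ 18·20 ≡ 16.
  x = λ² - 32 - 32 = 256 - 64 ≡ 20; y = λ·(32 - 20) - 14 ≡ 6. → (20, 6)
double: tangent at (20, 6): λ = (3·20² + 42)/(2·6) ≡ 38/12. 12⁻¹ ≡ 18 (mod 43), so λ ≡ 38·18 ≡ 39.
  x = λ² - 20 - 20 = 1521 - 40 ≡ 19; y = λ·(20 - 19) - 6 ≡ 33. → (19, 33)
double: tangent at (19, 33): λ = (3·19² + 42)/(2·33) ≡ 7/23. 23⁻¹ ≡ 15 (mod 43), so λ ≡ 7·15 ≡ 19.
  x = λ² - 19 - 19 = 361 - 38 ≡ 22; y = λ·(19 - 22) - 33 ≡ 39. → (22, 39)
add P: (22, 39) + (32, 14). λ = (14 - 39)/(32 - 22) ≡ 18/10 mod 43. 10⁻¹ ≡ 13 (mod 43), so λ ≡ 19.
  x = λ² - 22 - 32 = 361 - 54 ≡ 6; y = λ·(22 - 6) - 39 ≡ 7. → (6, 7)

(6, 7)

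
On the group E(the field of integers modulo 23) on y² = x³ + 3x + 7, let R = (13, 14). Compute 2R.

(5, 20)

tangent at (13, 14): λ = (3·13² + 3)/(2·14) ≡ 4/5. 5⁻¹ ≡ 14 (mod 23), so λ ≡ 4·14 ≡ 10.
  x = λ² - 13 - 13 = 100 - 26 ≡ 5; y = λ·(13 - 5) - 14 ≡ 20. → (5, 20)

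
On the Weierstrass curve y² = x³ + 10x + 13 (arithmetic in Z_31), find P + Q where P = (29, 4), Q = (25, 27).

(29, 4) + (25, 27). λ = (27 - 4)/(25 - 29) ≡ 23/27 mod 31. 27⁻¹ ≡ 23 (mod 31) since 27·23 = 621 ≡ 1, so λ ≡ 2.
  x = λ² - 29 - 25 = 4 - 54 ≡ 12; y = λ·(29 - 12) - 4 ≡ 30. → (12, 30)

(12, 30)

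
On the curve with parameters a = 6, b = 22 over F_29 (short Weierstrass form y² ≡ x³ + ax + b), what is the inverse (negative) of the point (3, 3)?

(3, 26)

-(3, 3) = (3, -3 mod 29) = (3, 26).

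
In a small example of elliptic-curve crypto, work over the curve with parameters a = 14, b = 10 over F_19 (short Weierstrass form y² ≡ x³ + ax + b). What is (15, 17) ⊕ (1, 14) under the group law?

(14, 9)

(15, 17) + (1, 14). λ = (14 - 17)/(1 - 15) ≡ 16/5 mod 19. 5⁻¹ ≡ 4 (mod 19) since 5·4 = 20 ≡ 1, so λ ≡ 7.
  x = λ² - 15 - 1 = 49 - 16 ≡ 14; y = λ·(15 - 14) - 17 ≡ 9. → (14, 9)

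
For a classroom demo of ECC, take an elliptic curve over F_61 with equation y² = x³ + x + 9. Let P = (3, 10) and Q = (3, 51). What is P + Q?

O

The two points share x = 3 and their y-coordinates satisfy 10 + 51 ≡ 0 (mod 61), so they are inverses. Their sum is O.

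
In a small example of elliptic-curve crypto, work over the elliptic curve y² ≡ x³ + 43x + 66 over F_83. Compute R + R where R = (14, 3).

(23, 5)

tangent at (14, 3): λ = (3·14² + 43)/(2·3) ≡ 50/6. 6⁻¹ ≡ 14 (mod 83), so λ ≡ 50·14 ≡ 36.
  x = λ² - 14 - 14 = 1296 - 28 ≡ 23; y = λ·(14 - 23) - 3 ≡ 5. → (23, 5)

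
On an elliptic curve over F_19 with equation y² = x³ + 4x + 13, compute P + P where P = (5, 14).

tangent at (5, 14): λ = (3·5² + 4)/(2·14) ≡ 3/9. 9⁻¹ ≡ 17 (mod 19), so λ ≡ 3·17 ≡ 13.
  x = λ² - 5 - 5 = 169 - 10 ≡ 7; y = λ·(5 - 7) - 14 ≡ 17. → (7, 17)

(7, 17)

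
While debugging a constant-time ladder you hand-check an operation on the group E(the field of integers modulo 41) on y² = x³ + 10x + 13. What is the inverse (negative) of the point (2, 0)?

(2, 0)

-(2, 0) = (2, -0 mod 41) = (2, 0).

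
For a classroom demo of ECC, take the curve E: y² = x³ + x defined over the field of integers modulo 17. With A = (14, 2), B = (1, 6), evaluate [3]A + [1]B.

(6, 1)

First 3A:
Repeated addition: build up to 3A.
2A: tangent at (14, 2): λ = (3·14² + 1)/(2·2) ≡ 11/4. 4⁻¹ ≡ 13 (mod 17), so λ ≡ 11·13 ≡ 7.
  x = λ² - 14 - 14 = 49 - 28 ≡ 4; y = λ·(14 - 4) - 2 ≡ 0. → (4, 0)
3A: (4, 0) + (14, 2). λ = (2 - 0)/(14 - 4) ≡ 2/10 mod 17. 10⁻¹ ≡ 12 (mod 17) since 10·12 = 120 ≡ 1, so λ ≡ 7.
  x = λ² - 4 - 14 = 49 - 18 ≡ 14; y = λ·(4 - 14) - 0 ≡ 15. → (14, 15)
3A = (14, 15).
Finally 3A + B:
(14, 15) + (1, 6). λ = (6 - 15)/(1 - 14) ≡ 8/4 mod 17. 4⁻¹ ≡ 13 (mod 17) since 4·13 = 52 ≡ 1, so λ ≡ 2.
  x = λ² - 14 - 1 = 4 - 15 ≡ 6; y = λ·(14 - 6) - 15 ≡ 1. → (6, 1)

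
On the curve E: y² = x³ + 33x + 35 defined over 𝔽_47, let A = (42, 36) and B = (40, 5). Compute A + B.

(42, 36) + (40, 5). λ = (5 - 36)/(40 - 42) ≡ 16/45 mod 47. 45⁻¹ ≡ 23 (mod 47) since 45·23 = 1035 ≡ 1, so λ ≡ 39.
  x = λ² - 42 - 40 = 1521 - 82 ≡ 29; y = λ·(42 - 29) - 36 ≡ 1. → (29, 1)

(29, 1)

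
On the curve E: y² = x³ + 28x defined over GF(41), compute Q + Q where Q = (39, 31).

(8, 30)

tangent at (39, 31): λ = (3·39² + 28)/(2·31) ≡ 40/21. 21⁻¹ ≡ 2 (mod 41), so λ ≡ 40·2 ≡ 39.
  x = λ² - 39 - 39 = 1521 - 78 ≡ 8; y = λ·(39 - 8) - 31 ≡ 30. → (8, 30)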